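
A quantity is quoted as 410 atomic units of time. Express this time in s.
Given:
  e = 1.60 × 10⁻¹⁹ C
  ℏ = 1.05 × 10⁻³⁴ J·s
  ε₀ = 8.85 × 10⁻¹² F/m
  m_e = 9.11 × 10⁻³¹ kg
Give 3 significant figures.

One atomic unit of time: τ_au = (4πε₀)²ℏ³/(m_e e⁴) = 2.40 × 10⁻¹⁷ s.
410 × 2.40 × 10⁻¹⁷ s = 9.83 × 10⁻¹⁵ s

9.83 × 10⁻¹⁵ s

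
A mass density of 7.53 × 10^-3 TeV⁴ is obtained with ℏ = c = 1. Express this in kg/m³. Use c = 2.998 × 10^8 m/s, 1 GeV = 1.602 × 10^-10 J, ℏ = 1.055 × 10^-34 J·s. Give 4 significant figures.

1.744 × 10^30 kg/m³

Mass density is [E]/(c²[L]³) = [E]⁴/(ℏ³c⁵).
1 GeV⁴ → 1/(ℏ³c⁵) × (1 GeV in J)⁴ = 2.316 × 10^20 kg/m³.
Convert the energy scale: 7.53 × 10^-3 TeV⁴ = 7.53 × 10^9 GeV⁴.
Result: 7.53 × 10^9 × 2.316 × 10^20 = 1.744 × 10^30 kg/m³.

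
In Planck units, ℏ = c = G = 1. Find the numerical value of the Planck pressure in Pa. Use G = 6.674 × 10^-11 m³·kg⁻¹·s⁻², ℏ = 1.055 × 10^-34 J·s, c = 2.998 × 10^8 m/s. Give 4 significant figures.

The unique combination of the constants set to 1 with dimensions of pressure is p_P = c⁷/(ℏG²).
  = 2.177 × 10^59 / 4.699 × 10^-55
  = 4.632 × 10^113 Pa

4.632 × 10^113 Pa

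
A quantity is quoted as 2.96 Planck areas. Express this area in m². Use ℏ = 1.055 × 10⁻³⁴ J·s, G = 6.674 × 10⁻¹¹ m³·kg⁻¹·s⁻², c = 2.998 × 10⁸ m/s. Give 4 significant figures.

One Planck area: A_P = ℏG/c³ = 2.613 × 10⁻⁷⁰ m².
2.96 × 2.613 × 10⁻⁷⁰ m² = 7.735 × 10⁻⁷⁰ m²

7.735 × 10⁻⁷⁰ m²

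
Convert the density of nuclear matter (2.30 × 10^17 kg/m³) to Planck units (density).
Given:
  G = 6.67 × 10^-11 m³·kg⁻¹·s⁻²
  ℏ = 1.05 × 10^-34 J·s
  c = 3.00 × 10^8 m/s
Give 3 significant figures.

4.42 × 10^-80

Planck density: ρ_P = c⁵/(ℏG²) = 5.20 × 10^96 kg/m³.
2.30 × 10^17 / 5.20 × 10^96 = 4.42 × 10^-80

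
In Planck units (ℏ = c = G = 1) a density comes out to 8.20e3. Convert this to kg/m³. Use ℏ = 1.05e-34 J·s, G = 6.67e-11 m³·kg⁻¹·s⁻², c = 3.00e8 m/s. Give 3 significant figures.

One Planck density: ρ_P = c⁵/(ℏG²) = 5.20e96 kg/m³.
8.20e3 × 5.20e96 kg/m³ = 4.27e100 kg/m³

4.27e100 kg/m³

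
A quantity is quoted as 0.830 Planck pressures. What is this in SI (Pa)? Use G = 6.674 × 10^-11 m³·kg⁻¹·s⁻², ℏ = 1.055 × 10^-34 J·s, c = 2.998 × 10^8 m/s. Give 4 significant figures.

One Planck pressure: p_P = c⁷/(ℏG²) = 4.632 × 10^113 Pa.
0.830 × 4.632 × 10^113 Pa = 3.845 × 10^113 Pa

3.845 × 10^113 Pa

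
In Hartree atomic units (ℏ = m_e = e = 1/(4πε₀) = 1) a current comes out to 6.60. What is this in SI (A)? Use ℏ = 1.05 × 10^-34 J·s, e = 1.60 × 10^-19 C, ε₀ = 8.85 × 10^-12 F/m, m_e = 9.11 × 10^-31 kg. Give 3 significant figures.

0.0440 A

One atomic unit of electric current: I_au = e E_h/ℏ = m_e e⁵/((4πε₀)²ℏ³) = 6.67 × 10^-3 A.
6.60 × 6.67 × 10^-3 A = 0.0440 A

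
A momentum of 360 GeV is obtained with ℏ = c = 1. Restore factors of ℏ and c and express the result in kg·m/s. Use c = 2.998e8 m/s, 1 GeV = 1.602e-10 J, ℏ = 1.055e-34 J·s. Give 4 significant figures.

Momentum is [E]/c; divide by c.
1 GeV → 1/c × (1 GeV in J) = 5.344e-19 kg·m/s.
Result: 360 × 5.344e-19 = 1.924e-16 kg·m/s.

1.924e-16 kg·m/s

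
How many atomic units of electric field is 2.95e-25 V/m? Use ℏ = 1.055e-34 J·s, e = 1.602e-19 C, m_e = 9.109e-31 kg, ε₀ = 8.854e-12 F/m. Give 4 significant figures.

5.749e-37

atomic unit of electric field: E_au = E_h/(e a₀) = m_e²e⁵/((4πε₀)³ℏ⁴) = 5.131e11 V/m.
2.95e-25 / 5.131e11 = 5.749e-37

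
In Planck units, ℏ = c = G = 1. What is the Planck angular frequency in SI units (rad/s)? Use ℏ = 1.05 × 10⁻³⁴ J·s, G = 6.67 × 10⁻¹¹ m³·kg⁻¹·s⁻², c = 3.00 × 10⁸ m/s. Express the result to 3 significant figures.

The unique combination of the constants set to 1 with dimensions of angular frequency is ω_P = √(c⁵/(ℏG)).
  = √(3.47 × 10⁸⁶)
  = 1.86 × 10⁴³ rad/s

1.86 × 10⁴³ rad/s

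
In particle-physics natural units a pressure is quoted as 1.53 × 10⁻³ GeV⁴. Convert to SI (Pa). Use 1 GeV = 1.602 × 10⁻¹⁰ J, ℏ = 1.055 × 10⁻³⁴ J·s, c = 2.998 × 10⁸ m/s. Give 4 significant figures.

Pressure is [E]/[L]³ = [E]⁴/(ℏc)³.
1 GeV⁴ → 1/(ℏc)³ × (1 GeV in J)⁴ = 2.082 × 10³⁷ Pa.
Result: 1.53 × 10⁻³ × 2.082 × 10³⁷ = 3.185 × 10³⁴ Pa.

3.185 × 10³⁴ Pa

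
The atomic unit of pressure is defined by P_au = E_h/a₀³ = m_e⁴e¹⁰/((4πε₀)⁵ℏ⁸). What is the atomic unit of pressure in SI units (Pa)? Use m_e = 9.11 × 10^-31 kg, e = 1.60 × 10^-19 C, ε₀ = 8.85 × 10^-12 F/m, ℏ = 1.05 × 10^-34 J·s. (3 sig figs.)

P_au = E_h/a₀³ = m_e⁴e¹⁰/((4πε₀)⁵ℏ⁸)
E_h = 4.38 × 10^-18 J
a₀ = 5.26 × 10^-11 m
E_h/a₀³ = 3.01 × 10^13 Pa

3.01 × 10^13 Pa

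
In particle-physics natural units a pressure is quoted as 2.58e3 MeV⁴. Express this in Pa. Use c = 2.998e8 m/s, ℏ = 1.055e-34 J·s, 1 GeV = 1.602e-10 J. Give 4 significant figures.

Pressure is [E]/[L]³ = [E]⁴/(ℏc)³.
1 GeV⁴ → 1/(ℏc)³ × (1 GeV in J)⁴ = 2.082e37 Pa.
Convert the energy scale: 2.58e3 MeV⁴ = 2.58e-9 GeV⁴.
Result: 2.58e-9 × 2.082e37 = 5.371e28 Pa.

5.371e28 Pa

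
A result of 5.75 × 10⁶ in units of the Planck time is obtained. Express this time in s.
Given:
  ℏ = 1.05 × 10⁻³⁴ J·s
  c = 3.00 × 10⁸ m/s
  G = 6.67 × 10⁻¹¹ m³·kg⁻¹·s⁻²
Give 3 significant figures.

3.09 × 10⁻³⁷ s

One Planck time: t_P = √(ℏG/c⁵) = 5.37 × 10⁻⁴⁴ s.
5.75 × 10⁶ × 5.37 × 10⁻⁴⁴ s = 3.09 × 10⁻³⁷ s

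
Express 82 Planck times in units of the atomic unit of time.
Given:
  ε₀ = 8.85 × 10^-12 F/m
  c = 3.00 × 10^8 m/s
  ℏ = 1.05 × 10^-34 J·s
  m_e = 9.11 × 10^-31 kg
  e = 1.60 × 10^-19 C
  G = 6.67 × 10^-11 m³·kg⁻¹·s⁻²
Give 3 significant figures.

Planck time: t_P = √(ℏG/c⁵) = 5.37 × 10^-44 s
atomic unit of time: τ_au = (4πε₀)²ℏ³/(m_e e⁴) = 2.40 × 10^-17 s
82 × 5.37 × 10^-44 / 2.40 × 10^-17 = 1.84 × 10^-25

1.84 × 10^-25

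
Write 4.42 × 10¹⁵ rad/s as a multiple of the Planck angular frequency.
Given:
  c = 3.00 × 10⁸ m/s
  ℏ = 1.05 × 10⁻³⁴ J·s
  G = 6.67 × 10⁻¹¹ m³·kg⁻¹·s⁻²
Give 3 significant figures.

Planck angular frequency: ω_P = √(c⁵/(ℏG)) = 1.86 × 10⁴³ rad/s.
4.42 × 10¹⁵ / 1.86 × 10⁴³ = 2.37 × 10⁻²⁸

2.37 × 10⁻²⁸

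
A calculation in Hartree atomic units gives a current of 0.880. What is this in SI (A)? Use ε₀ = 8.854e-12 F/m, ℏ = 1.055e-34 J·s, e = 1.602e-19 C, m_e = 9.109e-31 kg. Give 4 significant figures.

One atomic unit of electric current: I_au = e E_h/ℏ = m_e e⁵/((4πε₀)²ℏ³) = 6.612e-3 A.
0.880 × 6.612e-3 A = 5.818e-3 A

5.818e-3 A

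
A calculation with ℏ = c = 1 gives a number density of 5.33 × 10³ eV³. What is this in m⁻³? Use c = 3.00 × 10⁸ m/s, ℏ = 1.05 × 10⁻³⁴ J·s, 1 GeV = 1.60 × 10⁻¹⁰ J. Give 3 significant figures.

6.98 × 10²³ m⁻³

Number density is [L]⁻³ = [E]³/(ℏc)³.
1 GeV³ → 1/(ℏc)³ × (1 GeV in J)³ = 1.31 × 10⁴⁷ m⁻³.
Convert the energy scale: 5.33 × 10³ eV³ = 5.33 × 10⁻²⁴ GeV³.
Result: 5.33 × 10⁻²⁴ × 1.31 × 10⁴⁷ = 6.98 × 10²³ m⁻³.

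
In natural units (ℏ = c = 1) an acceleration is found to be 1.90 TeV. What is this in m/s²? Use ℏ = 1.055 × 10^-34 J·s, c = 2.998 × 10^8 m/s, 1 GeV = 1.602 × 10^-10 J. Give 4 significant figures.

8.650 × 10^35 m/s²

Acceleration is [L]/[T]² = c·[E]/ℏ.
1 GeV → c/ℏ × (1 GeV in J) = 4.552 × 10^32 m/s².
Convert the energy scale: 1.90 TeV = 1.90 × 10^3 GeV.
Result: 1.90 × 10^3 × 4.552 × 10^32 = 8.650 × 10^35 m/s².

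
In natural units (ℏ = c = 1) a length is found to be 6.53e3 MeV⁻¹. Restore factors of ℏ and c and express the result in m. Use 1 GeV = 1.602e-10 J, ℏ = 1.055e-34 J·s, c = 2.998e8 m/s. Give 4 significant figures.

A length is [E]⁻¹ in ℏ=c=1; restore one factor of ℏc.
1 GeV⁻¹ → ℏc × (1 GeV in J)⁻¹ = 1.974e-16 m.
Convert the energy scale: 6.53e3 MeV⁻¹ = 6.53e6 GeV⁻¹.
Result: 6.53e6 × 1.974e-16 = 1.289e-9 m.

1.289e-9 m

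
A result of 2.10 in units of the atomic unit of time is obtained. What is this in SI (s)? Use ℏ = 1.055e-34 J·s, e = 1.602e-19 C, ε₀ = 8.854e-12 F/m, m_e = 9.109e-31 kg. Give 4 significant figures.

5.088e-17 s

One atomic unit of time: τ_au = (4πε₀)²ℏ³/(m_e e⁴) = 2.423e-17 s.
2.10 × 2.423e-17 s = 5.088e-17 s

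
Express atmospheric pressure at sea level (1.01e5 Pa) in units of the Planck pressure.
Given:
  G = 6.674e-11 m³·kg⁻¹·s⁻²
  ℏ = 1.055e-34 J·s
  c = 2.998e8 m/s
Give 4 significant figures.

2.180e-109

Planck pressure: p_P = c⁷/(ℏG²) = 4.632e113 Pa.
1.01e5 / 4.632e113 = 2.180e-109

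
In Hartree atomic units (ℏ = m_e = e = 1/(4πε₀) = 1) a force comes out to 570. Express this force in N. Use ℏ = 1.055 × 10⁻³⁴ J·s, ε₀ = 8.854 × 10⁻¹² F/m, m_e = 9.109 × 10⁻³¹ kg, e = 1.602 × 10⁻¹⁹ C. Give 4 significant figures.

4.685 × 10⁻⁵ N

One atomic unit of force: F_au = E_h/a₀ = m_e²e⁶/((4πε₀)³ℏ⁴) = 8.220 × 10⁻⁸ N.
570 × 8.220 × 10⁻⁸ N = 4.685 × 10⁻⁵ N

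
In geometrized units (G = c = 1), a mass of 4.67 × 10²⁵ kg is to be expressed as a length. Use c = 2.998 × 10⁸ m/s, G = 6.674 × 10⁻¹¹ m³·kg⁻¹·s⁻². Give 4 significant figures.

In G = c = 1 units mass has dimensions of length; the conversion factor is G/c².
4.67 × 10²⁵ kg × (G/c²) = 0.03468 m

0.03468 m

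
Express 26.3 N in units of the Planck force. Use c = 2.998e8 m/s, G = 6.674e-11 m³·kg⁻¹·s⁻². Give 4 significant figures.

2.173e-43

Planck force: F_P = c⁴/G = 1.210e44 N.
26.3 / 1.210e44 = 2.173e-43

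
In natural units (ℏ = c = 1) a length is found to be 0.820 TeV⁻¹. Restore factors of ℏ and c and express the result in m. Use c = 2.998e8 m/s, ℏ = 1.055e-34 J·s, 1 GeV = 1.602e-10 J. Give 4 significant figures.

A length is [E]⁻¹ in ℏ=c=1; restore one factor of ℏc.
1 GeV⁻¹ → ℏc × (1 GeV in J)⁻¹ = 1.974e-16 m.
Convert the energy scale: 0.820 TeV⁻¹ = 8.20e-4 GeV⁻¹.
Result: 8.20e-4 × 1.974e-16 = 1.619e-19 m.

1.619e-19 m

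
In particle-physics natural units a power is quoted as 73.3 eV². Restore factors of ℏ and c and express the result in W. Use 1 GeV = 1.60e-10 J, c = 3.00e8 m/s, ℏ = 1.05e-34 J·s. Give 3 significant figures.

Power is [E]/[T] = [E]²/ℏ.
1 GeV² → 1/ℏ × (1 GeV in J)² = 2.44e14 W.
Convert the energy scale: 73.3 eV² = 7.33e-17 GeV².
Result: 7.33e-17 × 2.44e14 = 0.0179 W.

0.0179 W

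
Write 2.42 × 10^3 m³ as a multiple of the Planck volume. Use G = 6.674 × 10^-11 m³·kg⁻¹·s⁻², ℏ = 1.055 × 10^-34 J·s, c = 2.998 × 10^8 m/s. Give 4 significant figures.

5.729 × 10^107

Planck volume: V_P = (ℏG/c³)^(3/2) = 4.224 × 10^-105 m³.
2.42 × 10^3 / 4.224 × 10^-105 = 5.729 × 10^107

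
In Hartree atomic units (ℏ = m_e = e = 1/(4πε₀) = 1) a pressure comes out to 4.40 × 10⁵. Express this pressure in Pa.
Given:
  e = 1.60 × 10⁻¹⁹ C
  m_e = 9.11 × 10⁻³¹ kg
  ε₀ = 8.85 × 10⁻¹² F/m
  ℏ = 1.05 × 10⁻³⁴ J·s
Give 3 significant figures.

One atomic unit of pressure: P_au = E_h/a₀³ = m_e⁴e¹⁰/((4πε₀)⁵ℏ⁸) = 3.01 × 10¹³ Pa.
4.40 × 10⁵ × 3.01 × 10¹³ Pa = 1.33 × 10¹⁹ Pa

1.33 × 10¹⁹ Pa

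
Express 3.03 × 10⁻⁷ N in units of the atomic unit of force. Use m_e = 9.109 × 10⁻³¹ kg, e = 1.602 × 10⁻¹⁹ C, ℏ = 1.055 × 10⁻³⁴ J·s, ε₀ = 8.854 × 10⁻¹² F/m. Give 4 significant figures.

3.686

atomic unit of force: F_au = E_h/a₀ = m_e²e⁶/((4πε₀)³ℏ⁴) = 8.220 × 10⁻⁸ N.
3.03 × 10⁻⁷ / 8.220 × 10⁻⁸ = 3.686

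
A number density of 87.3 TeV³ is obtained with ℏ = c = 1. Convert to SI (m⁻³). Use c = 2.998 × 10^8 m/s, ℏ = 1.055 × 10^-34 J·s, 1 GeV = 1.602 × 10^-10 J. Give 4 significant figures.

Number density is [L]⁻³ = [E]³/(ℏc)³.
1 GeV³ → 1/(ℏc)³ × (1 GeV in J)³ = 1.299 × 10^47 m⁻³.
Convert the energy scale: 87.3 TeV³ = 8.73 × 10^10 GeV³.
Result: 8.73 × 10^10 × 1.299 × 10^47 = 1.134 × 10^58 m⁻³.

1.134 × 10^58 m⁻³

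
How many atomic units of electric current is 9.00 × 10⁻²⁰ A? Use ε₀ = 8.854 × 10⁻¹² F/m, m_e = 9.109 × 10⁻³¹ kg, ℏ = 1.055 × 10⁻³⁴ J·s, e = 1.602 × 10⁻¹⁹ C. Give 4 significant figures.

atomic unit of electric current: I_au = e E_h/ℏ = m_e e⁵/((4πε₀)²ℏ³) = 6.612 × 10⁻³ A.
9.00 × 10⁻²⁰ / 6.612 × 10⁻³ = 1.361 × 10⁻¹⁷

1.361 × 10⁻¹⁷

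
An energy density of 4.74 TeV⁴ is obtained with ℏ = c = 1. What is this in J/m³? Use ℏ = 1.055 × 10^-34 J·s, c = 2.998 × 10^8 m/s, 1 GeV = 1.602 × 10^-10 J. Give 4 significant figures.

9.867 × 10^49 J/m³

[E]/[L]³ = [E]⁴/(ℏc)³; restore (ℏc)⁻³.
1 GeV⁴ → 1/(ℏc)³ × (1 GeV in J)⁴ = 2.082 × 10^37 J/m³.
Convert the energy scale: 4.74 TeV⁴ = 4.74 × 10^12 GeV⁴.
Result: 4.74 × 10^12 × 2.082 × 10^37 = 9.867 × 10^49 J/m³.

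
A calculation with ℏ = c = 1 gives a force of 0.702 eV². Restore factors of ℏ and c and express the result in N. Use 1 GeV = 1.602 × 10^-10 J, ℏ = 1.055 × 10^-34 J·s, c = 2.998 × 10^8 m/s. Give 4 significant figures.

Force is [E]/[L] = [E]²/(ℏc); restore (ℏc)⁻¹.
1 GeV² → 1/(ℏc) × (1 GeV in J)² = 8.114 × 10^5 N.
Convert the energy scale: 0.702 eV² = 7.02 × 10^-19 GeV².
Result: 7.02 × 10^-19 × 8.114 × 10^5 = 5.696 × 10^-13 N.

5.696 × 10^-13 N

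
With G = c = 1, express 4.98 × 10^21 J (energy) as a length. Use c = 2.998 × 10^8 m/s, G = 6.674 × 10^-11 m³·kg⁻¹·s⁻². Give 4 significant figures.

Energy → length via G/c⁴.
4.98 × 10^21 J × (G/c⁴) = 4.114 × 10^-23 m

4.114 × 10^-23 m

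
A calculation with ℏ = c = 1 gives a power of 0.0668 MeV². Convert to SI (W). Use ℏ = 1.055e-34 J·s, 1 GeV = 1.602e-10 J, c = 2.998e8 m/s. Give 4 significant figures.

1.625e7 W

Power is [E]/[T] = [E]²/ℏ.
1 GeV² → 1/ℏ × (1 GeV in J)² = 2.433e14 W.
Convert the energy scale: 0.0668 MeV² = 6.68e-8 GeV².
Result: 6.68e-8 × 2.433e14 = 1.625e7 W.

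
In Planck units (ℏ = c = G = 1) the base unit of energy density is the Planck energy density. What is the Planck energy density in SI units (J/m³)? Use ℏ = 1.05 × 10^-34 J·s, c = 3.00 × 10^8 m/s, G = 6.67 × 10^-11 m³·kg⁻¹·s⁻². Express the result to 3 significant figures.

u_P = c⁷/(ℏG²)
  = 2.19 × 10^59 / 4.67 × 10^-55
  = 4.68 × 10^113 J/m³

4.68 × 10^113 J/m³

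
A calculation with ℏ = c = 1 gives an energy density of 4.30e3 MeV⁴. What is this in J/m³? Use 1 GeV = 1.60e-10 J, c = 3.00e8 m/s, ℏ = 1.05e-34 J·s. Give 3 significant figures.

[E]/[L]³ = [E]⁴/(ℏc)³; restore (ℏc)⁻³.
1 GeV⁴ → 1/(ℏc)³ × (1 GeV in J)⁴ = 2.10e37 J/m³.
Convert the energy scale: 4.30e3 MeV⁴ = 4.30e-9 GeV⁴.
Result: 4.30e-9 × 2.10e37 = 9.02e28 J/m³.

9.02e28 J/m³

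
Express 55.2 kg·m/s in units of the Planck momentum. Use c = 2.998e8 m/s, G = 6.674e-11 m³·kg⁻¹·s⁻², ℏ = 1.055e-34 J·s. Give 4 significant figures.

8.458

Planck momentum: p_P = √(ℏc³/G) = 6.527 kg·m/s.
55.2 / 6.527 = 8.458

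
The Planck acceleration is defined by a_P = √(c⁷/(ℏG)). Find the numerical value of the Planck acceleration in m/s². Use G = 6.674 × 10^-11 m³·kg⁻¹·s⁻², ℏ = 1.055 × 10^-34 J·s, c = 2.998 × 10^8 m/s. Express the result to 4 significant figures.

a_P = √(c⁷/(ℏG))
  = √(3.092 × 10^103)
  = 5.560 × 10^51 m/s²

5.560 × 10^51 m/s²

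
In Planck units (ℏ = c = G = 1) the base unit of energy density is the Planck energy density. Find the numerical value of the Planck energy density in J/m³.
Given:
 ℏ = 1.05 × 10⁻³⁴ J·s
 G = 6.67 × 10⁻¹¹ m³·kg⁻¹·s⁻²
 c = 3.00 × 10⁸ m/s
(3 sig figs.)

u_P = c⁷/(ℏG²)
  = 2.19 × 10⁵⁹ / 4.67 × 10⁻⁵⁵
  = 4.68 × 10¹¹³ J/m³

4.68 × 10¹¹³ J/m³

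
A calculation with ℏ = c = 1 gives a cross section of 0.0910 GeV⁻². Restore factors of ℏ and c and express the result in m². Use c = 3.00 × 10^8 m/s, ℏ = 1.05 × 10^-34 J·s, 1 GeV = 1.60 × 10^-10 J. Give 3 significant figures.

3.53 × 10^-33 m²

Area is [L]² = [E]⁻²·(ℏc)²; restore (ℏc)².
1 GeV⁻² → (ℏc)² × (1 GeV in J)⁻² = 3.88 × 10^-32 m².
Result: 0.0910 × 3.88 × 10^-32 = 3.53 × 10^-33 m².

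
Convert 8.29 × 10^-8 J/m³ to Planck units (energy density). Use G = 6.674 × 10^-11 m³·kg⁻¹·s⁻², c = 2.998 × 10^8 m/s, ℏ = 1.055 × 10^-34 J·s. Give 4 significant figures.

Planck energy density: u_P = c⁷/(ℏG²) = 4.632 × 10^113 J/m³.
8.29 × 10^-8 / 4.632 × 10^113 = 1.790 × 10^-121

1.790 × 10^-121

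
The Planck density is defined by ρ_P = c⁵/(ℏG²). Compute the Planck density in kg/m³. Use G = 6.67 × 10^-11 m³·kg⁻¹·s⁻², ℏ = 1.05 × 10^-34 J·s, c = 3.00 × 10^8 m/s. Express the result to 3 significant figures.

ρ_P = c⁵/(ℏG²)
  = 2.43 × 10^42 / 4.67 × 10^-55
  = 5.20 × 10^96 kg/m³

5.20 × 10^96 kg/m³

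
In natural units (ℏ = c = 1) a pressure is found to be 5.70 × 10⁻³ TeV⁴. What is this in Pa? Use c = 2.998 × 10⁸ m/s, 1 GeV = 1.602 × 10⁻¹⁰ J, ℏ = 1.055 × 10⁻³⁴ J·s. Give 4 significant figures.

1.187 × 10⁴⁷ Pa

Pressure is [E]/[L]³ = [E]⁴/(ℏc)³.
1 GeV⁴ → 1/(ℏc)³ × (1 GeV in J)⁴ = 2.082 × 10³⁷ Pa.
Convert the energy scale: 5.70 × 10⁻³ TeV⁴ = 5.70 × 10⁹ GeV⁴.
Result: 5.70 × 10⁹ × 2.082 × 10³⁷ = 1.187 × 10⁴⁷ Pa.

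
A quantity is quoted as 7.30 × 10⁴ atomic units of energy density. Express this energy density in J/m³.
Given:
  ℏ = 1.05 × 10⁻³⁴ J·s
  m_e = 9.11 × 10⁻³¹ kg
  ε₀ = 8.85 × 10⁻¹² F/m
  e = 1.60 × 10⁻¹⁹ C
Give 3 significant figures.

2.20 × 10¹⁸ J/m³

One atomic unit of energy density: u_au = E_h/a₀³ = m_e⁴e¹⁰/((4πε₀)⁵ℏ⁸) = 3.01 × 10¹³ J/m³.
7.30 × 10⁴ × 3.01 × 10¹³ J/m³ = 2.20 × 10¹⁸ J/m³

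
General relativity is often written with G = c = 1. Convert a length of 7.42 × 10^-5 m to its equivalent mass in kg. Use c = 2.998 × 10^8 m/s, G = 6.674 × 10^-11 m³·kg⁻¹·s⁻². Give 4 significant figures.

9.993 × 10^22 kg

Length → mass via c²/G.
7.42 × 10^-5 m × (c²/G) = 9.993 × 10^22 kg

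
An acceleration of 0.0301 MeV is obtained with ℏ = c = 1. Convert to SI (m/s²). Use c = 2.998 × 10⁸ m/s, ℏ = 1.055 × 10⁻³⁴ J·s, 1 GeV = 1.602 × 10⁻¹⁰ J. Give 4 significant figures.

Acceleration is [L]/[T]² = c·[E]/ℏ.
1 GeV → c/ℏ × (1 GeV in J) = 4.552 × 10³² m/s².
Convert the energy scale: 0.0301 MeV = 3.01 × 10⁻⁵ GeV.
Result: 3.01 × 10⁻⁵ × 4.552 × 10³² = 1.370 × 10²⁸ m/s².

1.370 × 10²⁸ m/s²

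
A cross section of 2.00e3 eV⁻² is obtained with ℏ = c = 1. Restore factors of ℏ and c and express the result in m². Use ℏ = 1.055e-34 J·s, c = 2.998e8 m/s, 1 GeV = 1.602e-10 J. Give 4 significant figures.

7.796e-11 m²

Area is [L]² = [E]⁻²·(ℏc)²; restore (ℏc)².
1 GeV⁻² → (ℏc)² × (1 GeV in J)⁻² = 3.898e-32 m².
Convert the energy scale: 2.00e3 eV⁻² = 2.00e21 GeV⁻².
Result: 2.00e21 × 3.898e-32 = 7.796e-11 m².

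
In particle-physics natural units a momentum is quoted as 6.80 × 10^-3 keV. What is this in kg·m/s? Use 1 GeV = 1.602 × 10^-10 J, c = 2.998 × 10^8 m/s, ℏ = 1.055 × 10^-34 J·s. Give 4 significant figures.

Momentum is [E]/c; divide by c.
1 GeV → 1/c × (1 GeV in J) = 5.344 × 10^-19 kg·m/s.
Convert the energy scale: 6.80 × 10^-3 keV = 6.80 × 10^-9 GeV.
Result: 6.80 × 10^-9 × 5.344 × 10^-19 = 3.634 × 10^-27 kg·m/s.

3.634 × 10^-27 kg·m/s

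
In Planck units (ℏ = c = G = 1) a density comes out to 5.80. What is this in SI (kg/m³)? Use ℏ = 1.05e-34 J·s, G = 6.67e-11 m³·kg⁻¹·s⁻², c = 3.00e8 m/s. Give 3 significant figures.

3.02e97 kg/m³

One Planck density: ρ_P = c⁵/(ℏG²) = 5.20e96 kg/m³.
5.80 × 5.20e96 kg/m³ = 3.02e97 kg/m³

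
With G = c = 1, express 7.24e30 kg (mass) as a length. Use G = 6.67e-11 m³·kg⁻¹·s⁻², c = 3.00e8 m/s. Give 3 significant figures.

5.37e3 m

In G = c = 1 units mass has dimensions of length; the conversion factor is G/c².
7.24e30 kg × (G/c²) = 5.37e3 m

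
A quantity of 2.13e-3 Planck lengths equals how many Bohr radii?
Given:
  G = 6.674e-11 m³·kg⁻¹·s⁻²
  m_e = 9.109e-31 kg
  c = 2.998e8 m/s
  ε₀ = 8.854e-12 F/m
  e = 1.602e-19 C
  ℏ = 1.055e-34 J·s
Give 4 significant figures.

6.500e-28

Planck length: ℓ_P = √(ℏG/c³) = 1.616e-35 m
Bohr radius: a₀ = 4πε₀ℏ²/(m_e e²) = 5.297e-11 m
2.13e-3 × 1.616e-35 / 5.297e-11 = 6.500e-28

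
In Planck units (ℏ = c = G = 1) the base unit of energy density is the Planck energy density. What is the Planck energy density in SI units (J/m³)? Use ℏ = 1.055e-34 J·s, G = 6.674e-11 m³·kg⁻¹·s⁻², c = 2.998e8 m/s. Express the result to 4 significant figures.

u_P = c⁷/(ℏG²)
  = 2.177e59 / 4.699e-55
  = 4.632e113 J/m³

4.632e113 J/m³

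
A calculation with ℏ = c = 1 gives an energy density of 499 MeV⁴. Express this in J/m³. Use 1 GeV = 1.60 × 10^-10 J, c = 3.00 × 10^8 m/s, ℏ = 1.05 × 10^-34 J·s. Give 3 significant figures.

1.05 × 10^28 J/m³

[E]/[L]³ = [E]⁴/(ℏc)³; restore (ℏc)⁻³.
1 GeV⁴ → 1/(ℏc)³ × (1 GeV in J)⁴ = 2.10 × 10^37 J/m³.
Convert the energy scale: 499 MeV⁴ = 4.99 × 10^-10 GeV⁴.
Result: 4.99 × 10^-10 × 2.10 × 10^37 = 1.05 × 10^28 J/m³.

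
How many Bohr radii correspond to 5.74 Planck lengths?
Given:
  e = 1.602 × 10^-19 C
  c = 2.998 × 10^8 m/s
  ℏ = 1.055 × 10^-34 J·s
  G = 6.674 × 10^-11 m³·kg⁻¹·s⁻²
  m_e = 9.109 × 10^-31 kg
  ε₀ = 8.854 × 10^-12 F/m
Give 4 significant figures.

1.752 × 10^-24

Planck length: ℓ_P = √(ℏG/c³) = 1.616 × 10^-35 m
Bohr radius: a₀ = 4πε₀ℏ²/(m_e e²) = 5.297 × 10^-11 m
5.74 × 1.616 × 10^-35 / 5.297 × 10^-11 = 1.752 × 10^-24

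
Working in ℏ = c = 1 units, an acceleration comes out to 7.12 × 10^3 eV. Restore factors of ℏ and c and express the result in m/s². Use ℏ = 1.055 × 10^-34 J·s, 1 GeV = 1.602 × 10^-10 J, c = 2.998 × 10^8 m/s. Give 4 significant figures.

3.241 × 10^27 m/s²

Acceleration is [L]/[T]² = c·[E]/ℏ.
1 GeV → c/ℏ × (1 GeV in J) = 4.552 × 10^32 m/s².
Convert the energy scale: 7.12 × 10^3 eV = 7.12 × 10^-6 GeV.
Result: 7.12 × 10^-6 × 4.552 × 10^32 = 3.241 × 10^27 m/s².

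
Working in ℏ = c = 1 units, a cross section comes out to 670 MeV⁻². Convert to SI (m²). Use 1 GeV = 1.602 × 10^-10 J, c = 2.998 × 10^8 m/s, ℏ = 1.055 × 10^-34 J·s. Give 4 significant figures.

2.612 × 10^-23 m²

Area is [L]² = [E]⁻²·(ℏc)²; restore (ℏc)².
1 GeV⁻² → (ℏc)² × (1 GeV in J)⁻² = 3.898 × 10^-32 m².
Convert the energy scale: 670 MeV⁻² = 6.70 × 10^8 GeV⁻².
Result: 6.70 × 10^8 × 3.898 × 10^-32 = 2.612 × 10^-23 m².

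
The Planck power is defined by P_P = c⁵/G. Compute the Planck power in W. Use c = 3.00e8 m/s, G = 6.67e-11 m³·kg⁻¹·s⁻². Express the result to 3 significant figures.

P_P = c⁵/G
  = 2.43e42 / 6.67e-11
  = 3.64e52 W

3.64e52 W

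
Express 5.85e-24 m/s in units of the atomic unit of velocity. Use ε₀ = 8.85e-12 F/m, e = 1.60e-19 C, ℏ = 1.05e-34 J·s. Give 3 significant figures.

atomic unit of velocity: v_au = e²/(4πε₀ℏ) = 2.19e6 m/s.
5.85e-24 / 2.19e6 = 2.67e-30

2.67e-30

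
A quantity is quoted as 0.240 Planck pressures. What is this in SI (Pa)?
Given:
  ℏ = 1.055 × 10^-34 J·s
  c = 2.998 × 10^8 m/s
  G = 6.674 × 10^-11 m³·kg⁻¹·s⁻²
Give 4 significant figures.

1.112 × 10^113 Pa

One Planck pressure: p_P = c⁷/(ℏG²) = 4.632 × 10^113 Pa.
0.240 × 4.632 × 10^113 Pa = 1.112 × 10^113 Pa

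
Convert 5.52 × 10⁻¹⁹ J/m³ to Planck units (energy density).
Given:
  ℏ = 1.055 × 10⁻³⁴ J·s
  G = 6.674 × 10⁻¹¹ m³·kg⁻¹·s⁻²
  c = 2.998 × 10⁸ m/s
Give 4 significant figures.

Planck energy density: u_P = c⁷/(ℏG²) = 4.632 × 10¹¹³ J/m³.
5.52 × 10⁻¹⁹ / 4.632 × 10¹¹³ = 1.192 × 10⁻¹³²

1.192 × 10⁻¹³²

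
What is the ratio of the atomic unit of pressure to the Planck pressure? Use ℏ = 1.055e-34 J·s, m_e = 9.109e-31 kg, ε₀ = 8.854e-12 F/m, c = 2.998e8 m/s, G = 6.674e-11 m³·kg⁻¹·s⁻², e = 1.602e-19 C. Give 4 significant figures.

atomic unit of pressure: P_au = E_h/a₀³ = m_e⁴e¹⁰/((4πε₀)⁵ℏ⁸) = 2.929e13 Pa
Planck pressure: p_P = c⁷/(ℏG²) = 4.632e113 Pa
ratio = 2.929e13 / 4.632e113 = 6.323e-101

6.323e-101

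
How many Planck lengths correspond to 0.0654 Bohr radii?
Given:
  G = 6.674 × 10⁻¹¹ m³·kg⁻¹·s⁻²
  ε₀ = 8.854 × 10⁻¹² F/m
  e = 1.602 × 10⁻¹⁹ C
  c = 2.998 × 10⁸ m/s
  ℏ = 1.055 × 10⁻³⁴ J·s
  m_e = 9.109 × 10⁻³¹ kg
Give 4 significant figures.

Bohr radius: a₀ = 4πε₀ℏ²/(m_e e²) = 5.297 × 10⁻¹¹ m
Planck length: ℓ_P = √(ℏG/c³) = 1.616 × 10⁻³⁵ m
0.0654 × 5.297 × 10⁻¹¹ / 1.616 × 10⁻³⁵ = 2.143 × 10²³

2.143 × 10²³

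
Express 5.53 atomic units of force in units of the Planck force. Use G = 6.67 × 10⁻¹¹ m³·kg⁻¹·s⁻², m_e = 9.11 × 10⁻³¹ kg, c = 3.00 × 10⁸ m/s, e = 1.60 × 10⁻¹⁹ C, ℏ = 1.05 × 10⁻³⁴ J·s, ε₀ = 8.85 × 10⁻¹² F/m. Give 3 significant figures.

atomic unit of force: F_au = E_h/a₀ = m_e²e⁶/((4πε₀)³ℏ⁴) = 8.33 × 10⁻⁸ N
Planck force: F_P = c⁴/G = 1.21 × 10⁴⁴ N
5.53 × 8.33 × 10⁻⁸ / 1.21 × 10⁴⁴ = 3.79 × 10⁻⁵¹

3.79 × 10⁻⁵¹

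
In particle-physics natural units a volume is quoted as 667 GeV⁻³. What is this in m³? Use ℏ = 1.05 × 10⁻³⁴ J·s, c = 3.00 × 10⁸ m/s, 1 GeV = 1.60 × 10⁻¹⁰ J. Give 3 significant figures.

5.09 × 10⁻⁴⁵ m³

Volume is [L]³ = [E]⁻³·(ℏc)³.
1 GeV⁻³ → (ℏc)³ × (1 GeV in J)⁻³ = 7.63 × 10⁻⁴⁸ m³.
Result: 667 × 7.63 × 10⁻⁴⁸ = 5.09 × 10⁻⁴⁵ m³.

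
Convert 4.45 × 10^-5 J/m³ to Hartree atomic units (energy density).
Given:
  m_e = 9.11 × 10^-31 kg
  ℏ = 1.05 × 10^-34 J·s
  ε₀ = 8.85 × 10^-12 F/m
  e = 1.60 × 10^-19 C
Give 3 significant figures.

atomic unit of energy density: u_au = E_h/a₀³ = m_e⁴e¹⁰/((4πε₀)⁵ℏ⁸) = 3.01 × 10^13 J/m³.
4.45 × 10^-5 / 3.01 × 10^13 = 1.48 × 10^-18

1.48 × 10^-18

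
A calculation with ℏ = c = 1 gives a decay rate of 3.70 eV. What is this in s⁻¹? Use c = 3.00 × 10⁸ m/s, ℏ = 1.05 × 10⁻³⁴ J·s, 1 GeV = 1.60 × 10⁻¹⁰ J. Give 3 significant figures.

A rate is [E]/ℏ; divide by ℏ.
1 GeV → 1/ℏ × (1 GeV in J) = 1.52 × 10²⁴ s⁻¹.
Convert the energy scale: 3.70 eV = 3.70 × 10⁻⁹ GeV.
Result: 3.70 × 10⁻⁹ × 1.52 × 10²⁴ = 5.64 × 10¹⁵ s⁻¹.

5.64 × 10¹⁵ s⁻¹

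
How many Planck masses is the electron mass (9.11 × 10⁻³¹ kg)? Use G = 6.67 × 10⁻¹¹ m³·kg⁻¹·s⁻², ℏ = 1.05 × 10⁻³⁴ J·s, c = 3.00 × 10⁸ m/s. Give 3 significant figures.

Planck mass: m_P = √(ℏc/G) = 2.17 × 10⁻⁸ kg.
9.11 × 10⁻³¹ / 2.17 × 10⁻⁸ = 4.19 × 10⁻²³

4.19 × 10⁻²³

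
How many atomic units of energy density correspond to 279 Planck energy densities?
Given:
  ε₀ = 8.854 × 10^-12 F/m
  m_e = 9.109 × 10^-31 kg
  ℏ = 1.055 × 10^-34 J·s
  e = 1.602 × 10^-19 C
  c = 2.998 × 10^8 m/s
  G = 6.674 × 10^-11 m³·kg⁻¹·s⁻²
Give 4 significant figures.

Planck energy density: u_P = c⁷/(ℏG²) = 4.632 × 10^113 J/m³
atomic unit of energy density: u_au = E_h/a₀³ = m_e⁴e¹⁰/((4πε₀)⁵ℏ⁸) = 2.929 × 10^13 J/m³
279 × 4.632 × 10^113 / 2.929 × 10^13 = 4.412 × 10^102

4.412 × 10^102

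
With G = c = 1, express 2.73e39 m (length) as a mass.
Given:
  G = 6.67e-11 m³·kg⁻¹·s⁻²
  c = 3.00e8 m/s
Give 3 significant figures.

3.68e66 kg

Length → mass via c²/G.
2.73e39 m × (c²/G) = 3.68e66 kg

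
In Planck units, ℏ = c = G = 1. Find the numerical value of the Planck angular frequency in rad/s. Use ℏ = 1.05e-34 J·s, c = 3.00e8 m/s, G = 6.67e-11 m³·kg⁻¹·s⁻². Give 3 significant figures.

1.86e43 rad/s

The unique combination of the constants set to 1 with dimensions of angular frequency is ω_P = √(c⁵/(ℏG)).
  = √(3.47e86)
  = 1.86e43 rad/s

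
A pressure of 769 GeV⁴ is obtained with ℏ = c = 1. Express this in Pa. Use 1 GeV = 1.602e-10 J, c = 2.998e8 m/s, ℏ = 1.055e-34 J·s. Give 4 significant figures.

Pressure is [E]/[L]³ = [E]⁴/(ℏc)³.
1 GeV⁴ → 1/(ℏc)³ × (1 GeV in J)⁴ = 2.082e37 Pa.
Result: 769 × 2.082e37 = 1.601e40 Pa.

1.601e40 Pa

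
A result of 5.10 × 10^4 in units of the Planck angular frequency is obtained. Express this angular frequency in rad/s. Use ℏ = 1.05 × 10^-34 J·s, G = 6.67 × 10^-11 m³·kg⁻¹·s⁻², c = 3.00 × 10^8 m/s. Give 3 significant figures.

9.50 × 10^47 rad/s

One Planck angular frequency: ω_P = √(c⁵/(ℏG)) = 1.86 × 10^43 rad/s.
5.10 × 10^4 × 1.86 × 10^43 rad/s = 9.50 × 10^47 rad/s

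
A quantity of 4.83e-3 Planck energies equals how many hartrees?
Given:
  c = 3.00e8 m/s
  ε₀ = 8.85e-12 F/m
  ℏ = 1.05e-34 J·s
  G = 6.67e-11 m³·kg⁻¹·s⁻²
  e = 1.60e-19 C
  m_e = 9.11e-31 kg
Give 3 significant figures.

Planck energy: E_P = √(ℏc⁵/G) = 1.96e9 J
hartree: E_h = m_e e⁴/(4πε₀ℏ)² = 4.38e-18 J
4.83e-3 × 1.96e9 / 4.38e-18 = 2.16e24

2.16e24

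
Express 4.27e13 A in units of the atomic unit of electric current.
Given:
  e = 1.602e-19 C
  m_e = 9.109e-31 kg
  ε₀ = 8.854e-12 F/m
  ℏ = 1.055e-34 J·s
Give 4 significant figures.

atomic unit of electric current: I_au = e E_h/ℏ = m_e e⁵/((4πε₀)²ℏ³) = 6.612e-3 A.
4.27e13 / 6.612e-3 = 6.458e15

6.458e15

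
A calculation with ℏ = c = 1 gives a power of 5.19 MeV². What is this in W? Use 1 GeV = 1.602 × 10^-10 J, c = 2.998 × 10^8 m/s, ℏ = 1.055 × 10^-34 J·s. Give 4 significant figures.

1.263 × 10^9 W

Power is [E]/[T] = [E]²/ℏ.
1 GeV² → 1/ℏ × (1 GeV in J)² = 2.433 × 10^14 W.
Convert the energy scale: 5.19 MeV² = 5.19 × 10^-6 GeV².
Result: 5.19 × 10^-6 × 2.433 × 10^14 = 1.263 × 10^9 W.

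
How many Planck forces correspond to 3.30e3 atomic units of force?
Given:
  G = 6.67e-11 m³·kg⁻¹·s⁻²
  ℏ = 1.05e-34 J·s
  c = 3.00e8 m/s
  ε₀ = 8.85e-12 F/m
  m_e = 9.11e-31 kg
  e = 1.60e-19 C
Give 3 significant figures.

2.26e-48

atomic unit of force: F_au = E_h/a₀ = m_e²e⁶/((4πε₀)³ℏ⁴) = 8.33e-8 N
Planck force: F_P = c⁴/G = 1.21e44 N
3.30e3 × 8.33e-8 / 1.21e44 = 2.26e-48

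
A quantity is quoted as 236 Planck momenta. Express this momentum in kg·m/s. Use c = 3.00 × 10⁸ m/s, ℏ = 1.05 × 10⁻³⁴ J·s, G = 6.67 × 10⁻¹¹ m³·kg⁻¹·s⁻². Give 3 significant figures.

One Planck momentum: p_P = √(ℏc³/G) = 6.52 kg·m/s.
236 × 6.52 kg·m/s = 1.54 × 10³ kg·m/s

1.54 × 10³ kg·m/s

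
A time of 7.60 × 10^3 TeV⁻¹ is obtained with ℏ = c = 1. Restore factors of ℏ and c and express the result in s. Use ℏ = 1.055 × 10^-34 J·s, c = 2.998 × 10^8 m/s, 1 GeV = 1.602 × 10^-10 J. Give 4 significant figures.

A time is [E]⁻¹ in ℏ=c=1; restore one factor of ℏ.
1 GeV⁻¹ → ℏ × (1 GeV in J)⁻¹ = 6.586 × 10^-25 s.
Convert the energy scale: 7.60 × 10^3 TeV⁻¹ = 7.60 GeV⁻¹.
Result: 7.60 × 6.586 × 10^-25 = 5.005 × 10^-24 s.

5.005 × 10^-24 s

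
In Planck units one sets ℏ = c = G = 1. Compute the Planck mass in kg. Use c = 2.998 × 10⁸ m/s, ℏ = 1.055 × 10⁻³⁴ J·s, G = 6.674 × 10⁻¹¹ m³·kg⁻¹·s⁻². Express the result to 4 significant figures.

2.177 × 10⁻⁸ kg

m_P = √(ℏc/G)
  = √(4.739 × 10⁻¹⁶)
  = 2.177 × 10⁻⁸ kg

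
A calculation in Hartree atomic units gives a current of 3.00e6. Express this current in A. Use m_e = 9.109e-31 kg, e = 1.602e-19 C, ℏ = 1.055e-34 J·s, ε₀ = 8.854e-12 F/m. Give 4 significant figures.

1.984e4 A

One atomic unit of electric current: I_au = e E_h/ℏ = m_e e⁵/((4πε₀)²ℏ³) = 6.612e-3 A.
3.00e6 × 6.612e-3 A = 1.984e4 A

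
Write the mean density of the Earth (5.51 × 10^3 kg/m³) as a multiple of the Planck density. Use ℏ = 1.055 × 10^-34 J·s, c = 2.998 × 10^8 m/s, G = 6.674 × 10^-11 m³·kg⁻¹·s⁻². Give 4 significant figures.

1.069 × 10^-93

Planck density: ρ_P = c⁵/(ℏG²) = 5.154 × 10^96 kg/m³.
5.51 × 10^3 / 5.154 × 10^96 = 1.069 × 10^-93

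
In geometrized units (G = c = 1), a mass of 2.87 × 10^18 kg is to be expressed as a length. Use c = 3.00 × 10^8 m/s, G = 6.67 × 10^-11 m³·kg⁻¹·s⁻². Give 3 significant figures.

2.13 × 10^-9 m

In G = c = 1 units mass has dimensions of length; the conversion factor is G/c².
2.87 × 10^18 kg × (G/c²) = 2.13 × 10^-9 m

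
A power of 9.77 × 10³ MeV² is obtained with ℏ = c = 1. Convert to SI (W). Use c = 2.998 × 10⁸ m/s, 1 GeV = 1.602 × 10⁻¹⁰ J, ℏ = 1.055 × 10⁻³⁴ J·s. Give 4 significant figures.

2.377 × 10¹² W

Power is [E]/[T] = [E]²/ℏ.
1 GeV² → 1/ℏ × (1 GeV in J)² = 2.433 × 10¹⁴ W.
Convert the energy scale: 9.77 × 10³ MeV² = 9.77 × 10⁻³ GeV².
Result: 9.77 × 10⁻³ × 2.433 × 10¹⁴ = 2.377 × 10¹² W.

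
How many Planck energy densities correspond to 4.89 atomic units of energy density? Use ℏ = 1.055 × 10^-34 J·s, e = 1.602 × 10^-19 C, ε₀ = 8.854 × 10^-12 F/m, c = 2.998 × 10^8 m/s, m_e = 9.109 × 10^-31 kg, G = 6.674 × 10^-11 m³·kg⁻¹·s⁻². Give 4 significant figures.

atomic unit of energy density: u_au = E_h/a₀³ = m_e⁴e¹⁰/((4πε₀)⁵ℏ⁸) = 2.929 × 10^13 J/m³
Planck energy density: u_P = c⁷/(ℏG²) = 4.632 × 10^113 J/m³
4.89 × 2.929 × 10^13 / 4.632 × 10^113 = 3.092 × 10^-100

3.092 × 10^-100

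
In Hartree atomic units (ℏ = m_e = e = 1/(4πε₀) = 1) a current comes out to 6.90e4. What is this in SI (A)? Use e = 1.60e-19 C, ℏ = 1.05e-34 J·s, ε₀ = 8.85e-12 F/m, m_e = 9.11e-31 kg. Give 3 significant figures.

460 A

One atomic unit of electric current: I_au = e E_h/ℏ = m_e e⁵/((4πε₀)²ℏ³) = 6.67e-3 A.
6.90e4 × 6.67e-3 A = 460 A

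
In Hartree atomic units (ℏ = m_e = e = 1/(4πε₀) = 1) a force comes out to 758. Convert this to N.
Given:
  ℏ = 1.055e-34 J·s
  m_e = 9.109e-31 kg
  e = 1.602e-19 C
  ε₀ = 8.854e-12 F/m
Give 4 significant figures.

One atomic unit of force: F_au = E_h/a₀ = m_e²e⁶/((4πε₀)³ℏ⁴) = 8.220e-8 N.
758 × 8.220e-8 N = 6.231e-5 N

6.231e-5 N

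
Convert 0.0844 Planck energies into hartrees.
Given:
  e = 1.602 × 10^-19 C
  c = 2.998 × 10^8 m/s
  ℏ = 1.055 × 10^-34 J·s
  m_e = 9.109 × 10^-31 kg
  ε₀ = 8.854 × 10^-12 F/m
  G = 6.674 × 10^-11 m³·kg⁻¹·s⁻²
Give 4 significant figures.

Planck energy: E_P = √(ℏc⁵/G) = 1.957 × 10^9 J
hartree: E_h = m_e e⁴/(4πε₀ℏ)² = 4.354 × 10^-18 J
0.0844 × 1.957 × 10^9 / 4.354 × 10^-18 = 3.793 × 10^25

3.793 × 10^25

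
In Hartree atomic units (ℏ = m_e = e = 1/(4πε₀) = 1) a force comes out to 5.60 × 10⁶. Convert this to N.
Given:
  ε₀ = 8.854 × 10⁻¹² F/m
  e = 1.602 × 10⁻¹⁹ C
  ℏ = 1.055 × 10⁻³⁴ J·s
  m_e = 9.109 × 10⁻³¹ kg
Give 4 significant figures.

0.4603 N

One atomic unit of force: F_au = E_h/a₀ = m_e²e⁶/((4πε₀)³ℏ⁴) = 8.220 × 10⁻⁸ N.
5.60 × 10⁶ × 8.220 × 10⁻⁸ N = 0.4603 N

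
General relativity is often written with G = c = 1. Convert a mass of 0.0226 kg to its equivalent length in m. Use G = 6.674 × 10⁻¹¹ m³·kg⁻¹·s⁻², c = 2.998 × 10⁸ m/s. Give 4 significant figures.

1.678 × 10⁻²⁹ m

In G = c = 1 units mass has dimensions of length; the conversion factor is G/c².
0.0226 kg × (G/c²) = 1.678 × 10⁻²⁹ m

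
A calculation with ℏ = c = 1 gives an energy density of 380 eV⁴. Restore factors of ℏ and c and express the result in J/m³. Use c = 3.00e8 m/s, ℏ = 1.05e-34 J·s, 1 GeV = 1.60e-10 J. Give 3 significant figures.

7.97e3 J/m³

[E]/[L]³ = [E]⁴/(ℏc)³; restore (ℏc)⁻³.
1 GeV⁴ → 1/(ℏc)³ × (1 GeV in J)⁴ = 2.10e37 J/m³.
Convert the energy scale: 380 eV⁴ = 3.80e-34 GeV⁴.
Result: 3.80e-34 × 2.10e37 = 7.97e3 J/m³.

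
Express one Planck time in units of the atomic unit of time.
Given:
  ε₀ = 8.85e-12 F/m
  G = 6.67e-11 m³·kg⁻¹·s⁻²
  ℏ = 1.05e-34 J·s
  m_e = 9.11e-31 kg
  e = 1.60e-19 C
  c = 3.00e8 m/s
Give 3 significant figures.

2.24e-27

Planck time: t_P = √(ℏG/c⁵) = 5.37e-44 s
atomic unit of time: τ_au = (4πε₀)²ℏ³/(m_e e⁴) = 2.40e-17 s
ratio = 5.37e-44 / 2.40e-17 = 2.24e-27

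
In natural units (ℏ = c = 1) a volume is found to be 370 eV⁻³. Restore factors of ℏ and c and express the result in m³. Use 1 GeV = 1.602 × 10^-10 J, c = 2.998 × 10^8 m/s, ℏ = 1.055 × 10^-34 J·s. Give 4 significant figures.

Volume is [L]³ = [E]⁻³·(ℏc)³.
1 GeV⁻³ → (ℏc)³ × (1 GeV in J)⁻³ = 7.696 × 10^-48 m³.
Convert the energy scale: 370 eV⁻³ = 3.70 × 10^29 GeV⁻³.
Result: 3.70 × 10^29 × 7.696 × 10^-48 = 2.848 × 10^-18 m³.

2.848 × 10^-18 m³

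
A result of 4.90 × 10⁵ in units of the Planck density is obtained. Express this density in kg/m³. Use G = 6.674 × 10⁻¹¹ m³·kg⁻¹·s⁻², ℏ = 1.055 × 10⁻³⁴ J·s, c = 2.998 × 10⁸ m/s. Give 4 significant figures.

One Planck density: ρ_P = c⁵/(ℏG²) = 5.154 × 10⁹⁶ kg/m³.
4.90 × 10⁵ × 5.154 × 10⁹⁶ kg/m³ = 2.525 × 10¹⁰² kg/m³

2.525 × 10¹⁰² kg/m³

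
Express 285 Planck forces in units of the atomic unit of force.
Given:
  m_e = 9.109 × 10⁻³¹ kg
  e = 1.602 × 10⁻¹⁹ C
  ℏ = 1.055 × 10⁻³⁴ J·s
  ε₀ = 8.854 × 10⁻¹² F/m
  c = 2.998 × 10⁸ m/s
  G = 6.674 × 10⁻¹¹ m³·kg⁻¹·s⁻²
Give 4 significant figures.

4.197 × 10⁵³

Planck force: F_P = c⁴/G = 1.210 × 10⁴⁴ N
atomic unit of force: F_au = E_h/a₀ = m_e²e⁶/((4πε₀)³ℏ⁴) = 8.220 × 10⁻⁸ N
285 × 1.210 × 10⁴⁴ / 8.220 × 10⁻⁸ = 4.197 × 10⁵³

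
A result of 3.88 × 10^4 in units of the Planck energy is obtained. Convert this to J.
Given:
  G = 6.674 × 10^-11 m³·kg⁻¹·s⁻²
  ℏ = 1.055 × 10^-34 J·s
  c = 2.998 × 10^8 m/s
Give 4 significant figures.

One Planck energy: E_P = √(ℏc⁵/G) = 1.957 × 10^9 J.
3.88 × 10^4 × 1.957 × 10^9 J = 7.592 × 10^13 J

7.592 × 10^13 J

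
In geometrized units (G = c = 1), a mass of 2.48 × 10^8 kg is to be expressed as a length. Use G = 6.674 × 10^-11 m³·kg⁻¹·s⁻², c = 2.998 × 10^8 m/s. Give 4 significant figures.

In G = c = 1 units mass has dimensions of length; the conversion factor is G/c².
2.48 × 10^8 kg × (G/c²) = 1.842 × 10^-19 m

1.842 × 10^-19 m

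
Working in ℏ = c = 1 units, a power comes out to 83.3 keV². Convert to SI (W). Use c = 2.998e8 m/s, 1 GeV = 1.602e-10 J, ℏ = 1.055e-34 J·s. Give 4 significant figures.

Power is [E]/[T] = [E]²/ℏ.
1 GeV² → 1/ℏ × (1 GeV in J)² = 2.433e14 W.
Convert the energy scale: 83.3 keV² = 8.33e-11 GeV².
Result: 8.33e-11 × 2.433e14 = 2.026e4 W.

2.026e4 W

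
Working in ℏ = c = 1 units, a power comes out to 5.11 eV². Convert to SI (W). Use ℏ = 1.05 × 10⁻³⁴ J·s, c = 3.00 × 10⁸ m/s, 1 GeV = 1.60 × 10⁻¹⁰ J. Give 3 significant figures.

1.25 × 10⁻³ W

Power is [E]/[T] = [E]²/ℏ.
1 GeV² → 1/ℏ × (1 GeV in J)² = 2.44 × 10¹⁴ W.
Convert the energy scale: 5.11 eV² = 5.11 × 10⁻¹⁸ GeV².
Result: 5.11 × 10⁻¹⁸ × 2.44 × 10¹⁴ = 1.25 × 10⁻³ W.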